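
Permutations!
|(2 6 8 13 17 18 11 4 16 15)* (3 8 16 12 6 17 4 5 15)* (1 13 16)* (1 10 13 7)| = 30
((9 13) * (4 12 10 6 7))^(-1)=((4 12 10 6 7)(9 13))^(-1)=(4 7 6 10 12)(9 13)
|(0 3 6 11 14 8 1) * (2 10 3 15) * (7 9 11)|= 12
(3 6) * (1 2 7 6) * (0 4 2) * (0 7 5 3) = (0 4 2 5 3 1 7 6) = [4, 7, 5, 1, 2, 3, 0, 6]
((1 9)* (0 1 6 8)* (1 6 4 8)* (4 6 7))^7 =(0 8 4 7)(1 9 6)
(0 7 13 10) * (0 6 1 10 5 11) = (0 7 13 5 11)(1 10 6) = [7, 10, 2, 3, 4, 11, 1, 13, 8, 9, 6, 0, 12, 5]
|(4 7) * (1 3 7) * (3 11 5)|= 6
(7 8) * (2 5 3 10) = (2 5 3 10)(7 8) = [0, 1, 5, 10, 4, 3, 6, 8, 7, 9, 2]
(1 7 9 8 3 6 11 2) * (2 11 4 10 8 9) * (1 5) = [0, 7, 5, 6, 10, 1, 4, 2, 3, 9, 8, 11] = (11)(1 7 2 5)(3 6 4 10 8)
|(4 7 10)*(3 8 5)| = 3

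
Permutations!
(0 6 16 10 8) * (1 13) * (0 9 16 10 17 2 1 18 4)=(0 6 10 8 9 16 17 2 1 13 18 4)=[6, 13, 1, 3, 0, 5, 10, 7, 9, 16, 8, 11, 12, 18, 14, 15, 17, 2, 4]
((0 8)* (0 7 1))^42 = (0 7)(1 8)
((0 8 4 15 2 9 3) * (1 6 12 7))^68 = ((0 8 4 15 2 9 3)(1 6 12 7))^68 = (0 9 15 8 3 2 4)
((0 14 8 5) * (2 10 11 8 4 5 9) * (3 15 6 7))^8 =(15)(2 8 10 9 11)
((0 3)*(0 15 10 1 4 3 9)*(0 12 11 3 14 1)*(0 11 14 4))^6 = ((0 9 12 14 1)(3 15 10 11))^6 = (0 9 12 14 1)(3 10)(11 15)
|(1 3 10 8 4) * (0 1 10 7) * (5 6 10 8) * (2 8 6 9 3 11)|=|(0 1 11 2 8 4 6 10 5 9 3 7)|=12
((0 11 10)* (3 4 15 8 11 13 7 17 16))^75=((0 13 7 17 16 3 4 15 8 11 10))^75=(0 11 15 3 17 13 10 8 4 16 7)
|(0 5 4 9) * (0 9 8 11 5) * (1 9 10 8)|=|(1 9 10 8 11 5 4)|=7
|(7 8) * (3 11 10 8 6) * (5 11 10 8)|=7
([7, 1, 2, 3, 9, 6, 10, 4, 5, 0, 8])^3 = [9, 1, 2, 3, 7, 8, 5, 0, 10, 4, 6]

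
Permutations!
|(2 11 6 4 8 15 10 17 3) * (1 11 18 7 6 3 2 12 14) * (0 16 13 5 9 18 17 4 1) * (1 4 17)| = |(0 16 13 5 9 18 7 6 4 8 15 10 17 2 1 11 3 12 14)| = 19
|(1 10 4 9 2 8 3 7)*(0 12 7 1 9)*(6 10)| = |(0 12 7 9 2 8 3 1 6 10 4)| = 11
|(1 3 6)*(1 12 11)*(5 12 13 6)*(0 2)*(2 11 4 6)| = |(0 11 1 3 5 12 4 6 13 2)| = 10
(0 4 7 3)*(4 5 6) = (0 5 6 4 7 3) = [5, 1, 2, 0, 7, 6, 4, 3]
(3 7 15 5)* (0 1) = (0 1)(3 7 15 5) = [1, 0, 2, 7, 4, 3, 6, 15, 8, 9, 10, 11, 12, 13, 14, 5]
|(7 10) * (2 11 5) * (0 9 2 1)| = |(0 9 2 11 5 1)(7 10)| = 6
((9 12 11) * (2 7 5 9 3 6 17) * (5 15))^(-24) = ((2 7 15 5 9 12 11 3 6 17))^(-24) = (2 11 15 6 9)(3 5 17 12 7)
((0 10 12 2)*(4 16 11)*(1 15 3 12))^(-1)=(0 2 12 3 15 1 10)(4 11 16)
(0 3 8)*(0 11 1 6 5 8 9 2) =(0 3 9 2)(1 6 5 8 11) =[3, 6, 0, 9, 4, 8, 5, 7, 11, 2, 10, 1]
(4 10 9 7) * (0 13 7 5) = (0 13 7 4 10 9 5) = [13, 1, 2, 3, 10, 0, 6, 4, 8, 5, 9, 11, 12, 7]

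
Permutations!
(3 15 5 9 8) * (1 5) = (1 5 9 8 3 15) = [0, 5, 2, 15, 4, 9, 6, 7, 3, 8, 10, 11, 12, 13, 14, 1]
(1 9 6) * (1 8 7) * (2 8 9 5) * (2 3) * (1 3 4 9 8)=[0, 5, 1, 2, 9, 4, 8, 3, 7, 6]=(1 5 4 9 6 8 7 3 2)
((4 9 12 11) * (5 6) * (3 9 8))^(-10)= (3 12 4)(8 9 11)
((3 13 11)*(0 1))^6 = (13) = ((0 1)(3 13 11))^6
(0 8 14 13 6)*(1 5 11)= (0 8 14 13 6)(1 5 11)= [8, 5, 2, 3, 4, 11, 0, 7, 14, 9, 10, 1, 12, 6, 13]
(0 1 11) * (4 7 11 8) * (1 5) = (0 5 1 8 4 7 11) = [5, 8, 2, 3, 7, 1, 6, 11, 4, 9, 10, 0]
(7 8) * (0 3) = (0 3)(7 8) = [3, 1, 2, 0, 4, 5, 6, 8, 7]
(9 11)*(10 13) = (9 11)(10 13) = [0, 1, 2, 3, 4, 5, 6, 7, 8, 11, 13, 9, 12, 10]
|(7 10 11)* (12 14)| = |(7 10 11)(12 14)| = 6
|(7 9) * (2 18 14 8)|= |(2 18 14 8)(7 9)|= 4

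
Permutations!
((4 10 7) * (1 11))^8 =(11)(4 7 10) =((1 11)(4 10 7))^8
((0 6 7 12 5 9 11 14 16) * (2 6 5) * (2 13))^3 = (0 11)(2 12 6 13 7)(5 14)(9 16)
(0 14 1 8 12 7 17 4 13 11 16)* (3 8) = [14, 3, 2, 8, 13, 5, 6, 17, 12, 9, 10, 16, 7, 11, 1, 15, 0, 4] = (0 14 1 3 8 12 7 17 4 13 11 16)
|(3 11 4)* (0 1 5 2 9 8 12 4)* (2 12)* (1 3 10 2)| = |(0 3 11)(1 5 12 4 10 2 9 8)| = 24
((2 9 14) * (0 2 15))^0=(15)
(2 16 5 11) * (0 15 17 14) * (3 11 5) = (0 15 17 14)(2 16 3 11) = [15, 1, 16, 11, 4, 5, 6, 7, 8, 9, 10, 2, 12, 13, 0, 17, 3, 14]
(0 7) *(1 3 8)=(0 7)(1 3 8)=[7, 3, 2, 8, 4, 5, 6, 0, 1]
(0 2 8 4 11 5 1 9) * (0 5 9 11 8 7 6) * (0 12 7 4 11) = (0 2 4 8 11 9 5 1)(6 12 7) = [2, 0, 4, 3, 8, 1, 12, 6, 11, 5, 10, 9, 7]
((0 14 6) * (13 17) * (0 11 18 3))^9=((0 14 6 11 18 3)(13 17))^9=(0 11)(3 6)(13 17)(14 18)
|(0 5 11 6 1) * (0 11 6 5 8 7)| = |(0 8 7)(1 11 5 6)| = 12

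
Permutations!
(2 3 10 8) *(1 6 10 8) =(1 6 10)(2 3 8) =[0, 6, 3, 8, 4, 5, 10, 7, 2, 9, 1]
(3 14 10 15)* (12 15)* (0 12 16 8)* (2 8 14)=(0 12 15 3 2 8)(10 16 14)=[12, 1, 8, 2, 4, 5, 6, 7, 0, 9, 16, 11, 15, 13, 10, 3, 14]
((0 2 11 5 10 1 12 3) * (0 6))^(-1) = (0 6 3 12 1 10 5 11 2)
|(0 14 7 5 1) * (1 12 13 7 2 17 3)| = |(0 14 2 17 3 1)(5 12 13 7)| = 12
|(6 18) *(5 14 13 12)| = |(5 14 13 12)(6 18)| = 4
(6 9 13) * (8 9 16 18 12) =(6 16 18 12 8 9 13) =[0, 1, 2, 3, 4, 5, 16, 7, 9, 13, 10, 11, 8, 6, 14, 15, 18, 17, 12]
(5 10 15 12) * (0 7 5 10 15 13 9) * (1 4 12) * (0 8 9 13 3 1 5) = (0 7)(1 4 12 10 3)(5 15)(8 9) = [7, 4, 2, 1, 12, 15, 6, 0, 9, 8, 3, 11, 10, 13, 14, 5]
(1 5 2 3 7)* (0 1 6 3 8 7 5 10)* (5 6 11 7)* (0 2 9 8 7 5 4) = (0 1 10 2 7 11 5 9 8 4)(3 6) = [1, 10, 7, 6, 0, 9, 3, 11, 4, 8, 2, 5]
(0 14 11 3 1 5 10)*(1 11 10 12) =[14, 5, 2, 11, 4, 12, 6, 7, 8, 9, 0, 3, 1, 13, 10] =(0 14 10)(1 5 12)(3 11)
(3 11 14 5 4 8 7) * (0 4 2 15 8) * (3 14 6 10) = (0 4)(2 15 8 7 14 5)(3 11 6 10) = [4, 1, 15, 11, 0, 2, 10, 14, 7, 9, 3, 6, 12, 13, 5, 8]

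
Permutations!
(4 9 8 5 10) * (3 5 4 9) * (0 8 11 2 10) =(0 8 4 3 5)(2 10 9 11) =[8, 1, 10, 5, 3, 0, 6, 7, 4, 11, 9, 2]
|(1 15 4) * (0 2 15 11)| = 6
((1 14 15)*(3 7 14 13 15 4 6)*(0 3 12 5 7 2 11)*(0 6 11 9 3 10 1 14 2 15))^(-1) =(0 13 1 10)(2 7 5 12 6 11 4 14 15 3 9)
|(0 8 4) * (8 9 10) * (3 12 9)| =|(0 3 12 9 10 8 4)| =7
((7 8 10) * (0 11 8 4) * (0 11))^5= (11)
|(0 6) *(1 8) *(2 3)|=2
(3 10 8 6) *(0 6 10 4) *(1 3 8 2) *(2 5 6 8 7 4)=(0 8 10 5 6 7 4)(1 3 2)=[8, 3, 1, 2, 0, 6, 7, 4, 10, 9, 5]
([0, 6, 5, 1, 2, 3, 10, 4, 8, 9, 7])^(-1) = (1 3 5 2 4 7 10 6)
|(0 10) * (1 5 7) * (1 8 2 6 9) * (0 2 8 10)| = |(1 5 7 10 2 6 9)| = 7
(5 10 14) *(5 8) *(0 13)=(0 13)(5 10 14 8)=[13, 1, 2, 3, 4, 10, 6, 7, 5, 9, 14, 11, 12, 0, 8]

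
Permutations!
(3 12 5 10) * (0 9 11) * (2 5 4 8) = (0 9 11)(2 5 10 3 12 4 8) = [9, 1, 5, 12, 8, 10, 6, 7, 2, 11, 3, 0, 4]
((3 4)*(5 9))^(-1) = (3 4)(5 9)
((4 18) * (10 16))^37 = (4 18)(10 16)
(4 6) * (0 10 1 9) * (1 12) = (0 10 12 1 9)(4 6) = [10, 9, 2, 3, 6, 5, 4, 7, 8, 0, 12, 11, 1]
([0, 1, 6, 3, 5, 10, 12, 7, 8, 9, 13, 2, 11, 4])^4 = (13)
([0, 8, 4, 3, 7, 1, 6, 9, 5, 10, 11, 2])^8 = [0, 5, 7, 3, 9, 8, 6, 10, 1, 11, 2, 4]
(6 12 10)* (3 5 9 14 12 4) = (3 5 9 14 12 10 6 4) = [0, 1, 2, 5, 3, 9, 4, 7, 8, 14, 6, 11, 10, 13, 12]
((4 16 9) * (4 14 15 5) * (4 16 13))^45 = (16)(4 13)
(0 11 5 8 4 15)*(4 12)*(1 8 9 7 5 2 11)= (0 1 8 12 4 15)(2 11)(5 9 7)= [1, 8, 11, 3, 15, 9, 6, 5, 12, 7, 10, 2, 4, 13, 14, 0]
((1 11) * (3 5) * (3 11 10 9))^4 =((1 10 9 3 5 11))^4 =(1 5 9)(3 10 11)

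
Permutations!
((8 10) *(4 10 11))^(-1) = ((4 10 8 11))^(-1) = (4 11 8 10)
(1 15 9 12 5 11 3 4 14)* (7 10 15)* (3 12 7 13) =(1 13 3 4 14)(5 11 12)(7 10 15 9) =[0, 13, 2, 4, 14, 11, 6, 10, 8, 7, 15, 12, 5, 3, 1, 9]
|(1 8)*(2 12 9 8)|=|(1 2 12 9 8)|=5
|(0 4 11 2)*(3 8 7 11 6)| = 8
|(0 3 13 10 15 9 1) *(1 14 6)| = 9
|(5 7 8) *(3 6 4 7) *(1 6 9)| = 8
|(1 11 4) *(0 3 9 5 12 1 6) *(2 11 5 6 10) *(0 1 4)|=|(0 3 9 6 1 5 12 4 10 2 11)|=11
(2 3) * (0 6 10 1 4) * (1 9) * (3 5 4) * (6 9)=(0 9 1 3 2 5 4)(6 10)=[9, 3, 5, 2, 0, 4, 10, 7, 8, 1, 6]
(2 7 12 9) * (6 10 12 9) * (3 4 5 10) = (2 7 9)(3 4 5 10 12 6) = [0, 1, 7, 4, 5, 10, 3, 9, 8, 2, 12, 11, 6]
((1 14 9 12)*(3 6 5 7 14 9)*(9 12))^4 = (3 14 7 5 6)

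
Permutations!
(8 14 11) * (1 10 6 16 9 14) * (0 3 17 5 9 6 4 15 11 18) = (0 3 17 5 9 14 18)(1 10 4 15 11 8)(6 16) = [3, 10, 2, 17, 15, 9, 16, 7, 1, 14, 4, 8, 12, 13, 18, 11, 6, 5, 0]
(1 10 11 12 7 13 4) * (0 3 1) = (0 3 1 10 11 12 7 13 4) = [3, 10, 2, 1, 0, 5, 6, 13, 8, 9, 11, 12, 7, 4]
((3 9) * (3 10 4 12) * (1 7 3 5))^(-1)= (1 5 12 4 10 9 3 7)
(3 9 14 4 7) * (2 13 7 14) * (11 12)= (2 13 7 3 9)(4 14)(11 12)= [0, 1, 13, 9, 14, 5, 6, 3, 8, 2, 10, 12, 11, 7, 4]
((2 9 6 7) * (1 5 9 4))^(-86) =(1 2 6 5 4 7 9)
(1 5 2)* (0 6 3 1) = [6, 5, 0, 1, 4, 2, 3] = (0 6 3 1 5 2)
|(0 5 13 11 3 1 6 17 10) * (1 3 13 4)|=|(0 5 4 1 6 17 10)(11 13)|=14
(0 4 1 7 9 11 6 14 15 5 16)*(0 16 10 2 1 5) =(16)(0 4 5 10 2 1 7 9 11 6 14 15) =[4, 7, 1, 3, 5, 10, 14, 9, 8, 11, 2, 6, 12, 13, 15, 0, 16]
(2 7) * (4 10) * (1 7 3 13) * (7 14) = (1 14 7 2 3 13)(4 10) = [0, 14, 3, 13, 10, 5, 6, 2, 8, 9, 4, 11, 12, 1, 7]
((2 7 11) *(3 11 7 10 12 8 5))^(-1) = (2 11 3 5 8 12 10)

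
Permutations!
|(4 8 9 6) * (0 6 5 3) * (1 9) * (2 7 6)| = 10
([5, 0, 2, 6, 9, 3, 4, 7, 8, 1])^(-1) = (0 1 9 4 6 3 5)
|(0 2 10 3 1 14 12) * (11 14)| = 8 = |(0 2 10 3 1 11 14 12)|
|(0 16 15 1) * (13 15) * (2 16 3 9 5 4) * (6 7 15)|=12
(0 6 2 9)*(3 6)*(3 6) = (0 6 2 9) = [6, 1, 9, 3, 4, 5, 2, 7, 8, 0]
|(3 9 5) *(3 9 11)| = 2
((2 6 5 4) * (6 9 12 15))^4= (2 6 9 5 12 4 15)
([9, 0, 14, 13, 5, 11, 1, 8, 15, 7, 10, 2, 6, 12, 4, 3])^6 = (0 13 7 6 15)(1 3 9 12 8)(2 14 4 5 11)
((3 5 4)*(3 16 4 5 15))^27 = (3 15)(4 16)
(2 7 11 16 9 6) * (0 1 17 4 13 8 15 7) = (0 1 17 4 13 8 15 7 11 16 9 6 2) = [1, 17, 0, 3, 13, 5, 2, 11, 15, 6, 10, 16, 12, 8, 14, 7, 9, 4]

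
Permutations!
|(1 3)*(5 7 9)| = 6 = |(1 3)(5 7 9)|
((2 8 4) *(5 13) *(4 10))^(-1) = (2 4 10 8)(5 13)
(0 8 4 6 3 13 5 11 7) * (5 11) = (0 8 4 6 3 13 11 7) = [8, 1, 2, 13, 6, 5, 3, 0, 4, 9, 10, 7, 12, 11]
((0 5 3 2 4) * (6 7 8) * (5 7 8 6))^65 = (0 7 6 8 5 3 2 4)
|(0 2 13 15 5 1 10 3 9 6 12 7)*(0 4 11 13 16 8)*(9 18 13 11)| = |(0 2 16 8)(1 10 3 18 13 15 5)(4 9 6 12 7)| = 140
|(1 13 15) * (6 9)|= |(1 13 15)(6 9)|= 6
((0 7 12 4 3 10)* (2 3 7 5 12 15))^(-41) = (0 7 10 4 3 12 2 5 15)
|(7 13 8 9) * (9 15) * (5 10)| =|(5 10)(7 13 8 15 9)| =10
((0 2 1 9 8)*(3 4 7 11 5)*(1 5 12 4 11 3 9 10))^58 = ((0 2 5 9 8)(1 10)(3 11 12 4 7))^58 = (0 9 2 8 5)(3 4 11 7 12)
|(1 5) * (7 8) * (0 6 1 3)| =|(0 6 1 5 3)(7 8)| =10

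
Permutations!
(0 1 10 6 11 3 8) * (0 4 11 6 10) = [1, 0, 2, 8, 11, 5, 6, 7, 4, 9, 10, 3] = (0 1)(3 8 4 11)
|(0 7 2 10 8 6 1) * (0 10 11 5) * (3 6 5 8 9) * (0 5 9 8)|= |(0 7 2 11)(1 10 8 9 3 6)|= 12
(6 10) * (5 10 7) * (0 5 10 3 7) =(0 5 3 7 10 6) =[5, 1, 2, 7, 4, 3, 0, 10, 8, 9, 6]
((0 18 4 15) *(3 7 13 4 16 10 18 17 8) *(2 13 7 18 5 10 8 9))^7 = (3 8 16 18)(5 10)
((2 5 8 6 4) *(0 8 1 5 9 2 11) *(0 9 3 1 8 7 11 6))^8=((0 7 11 9 2 3 1 5 8)(4 6))^8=(0 8 5 1 3 2 9 11 7)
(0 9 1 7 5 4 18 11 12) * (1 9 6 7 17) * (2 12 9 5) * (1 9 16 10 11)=(0 6 7 2 12)(1 17 9 5 4 18)(10 11 16)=[6, 17, 12, 3, 18, 4, 7, 2, 8, 5, 11, 16, 0, 13, 14, 15, 10, 9, 1]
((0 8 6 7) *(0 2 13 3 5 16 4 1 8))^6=(1 3 6 16 2)(4 13 8 5 7)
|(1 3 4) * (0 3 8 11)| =|(0 3 4 1 8 11)| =6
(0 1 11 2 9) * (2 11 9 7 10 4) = (11)(0 1 9)(2 7 10 4) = [1, 9, 7, 3, 2, 5, 6, 10, 8, 0, 4, 11]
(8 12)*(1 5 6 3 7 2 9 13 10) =[0, 5, 9, 7, 4, 6, 3, 2, 12, 13, 1, 11, 8, 10] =(1 5 6 3 7 2 9 13 10)(8 12)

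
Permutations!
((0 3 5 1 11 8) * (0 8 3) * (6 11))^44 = (1 5 3 11 6)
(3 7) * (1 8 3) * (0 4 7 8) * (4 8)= (0 8 3 4 7 1)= [8, 0, 2, 4, 7, 5, 6, 1, 3]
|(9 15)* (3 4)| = 2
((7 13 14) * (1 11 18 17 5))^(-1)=(1 5 17 18 11)(7 14 13)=((1 11 18 17 5)(7 13 14))^(-1)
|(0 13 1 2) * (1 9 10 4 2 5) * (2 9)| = 6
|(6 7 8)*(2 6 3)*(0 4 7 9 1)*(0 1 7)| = |(0 4)(2 6 9 7 8 3)| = 6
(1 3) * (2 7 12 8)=(1 3)(2 7 12 8)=[0, 3, 7, 1, 4, 5, 6, 12, 2, 9, 10, 11, 8]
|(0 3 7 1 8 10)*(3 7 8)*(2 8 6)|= |(0 7 1 3 6 2 8 10)|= 8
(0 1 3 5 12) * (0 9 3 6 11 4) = (0 1 6 11 4)(3 5 12 9) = [1, 6, 2, 5, 0, 12, 11, 7, 8, 3, 10, 4, 9]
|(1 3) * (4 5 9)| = |(1 3)(4 5 9)| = 6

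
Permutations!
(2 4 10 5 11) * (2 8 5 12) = (2 4 10 12)(5 11 8) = [0, 1, 4, 3, 10, 11, 6, 7, 5, 9, 12, 8, 2]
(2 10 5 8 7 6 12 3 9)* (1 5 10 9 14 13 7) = [0, 5, 9, 14, 4, 8, 12, 6, 1, 2, 10, 11, 3, 7, 13] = (1 5 8)(2 9)(3 14 13 7 6 12)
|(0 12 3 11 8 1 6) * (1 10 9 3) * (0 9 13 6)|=21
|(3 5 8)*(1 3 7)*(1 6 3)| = 5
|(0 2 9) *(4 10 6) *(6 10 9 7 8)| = 7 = |(10)(0 2 7 8 6 4 9)|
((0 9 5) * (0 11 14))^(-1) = (0 14 11 5 9)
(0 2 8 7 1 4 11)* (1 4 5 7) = (0 2 8 1 5 7 4 11) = [2, 5, 8, 3, 11, 7, 6, 4, 1, 9, 10, 0]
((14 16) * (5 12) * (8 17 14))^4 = (17)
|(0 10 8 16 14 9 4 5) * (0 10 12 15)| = |(0 12 15)(4 5 10 8 16 14 9)| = 21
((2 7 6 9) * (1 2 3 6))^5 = (1 7 2)(3 9 6)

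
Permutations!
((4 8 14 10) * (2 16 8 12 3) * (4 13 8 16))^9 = (16)(2 4 12 3)(8 14 10 13)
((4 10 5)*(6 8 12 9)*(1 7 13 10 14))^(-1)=(1 14 4 5 10 13 7)(6 9 12 8)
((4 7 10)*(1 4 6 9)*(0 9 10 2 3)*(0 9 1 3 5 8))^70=((0 1 4 7 2 5 8)(3 9)(6 10))^70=(10)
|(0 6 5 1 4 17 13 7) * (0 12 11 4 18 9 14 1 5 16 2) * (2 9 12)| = 14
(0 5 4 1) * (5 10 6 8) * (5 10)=(0 5 4 1)(6 8 10)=[5, 0, 2, 3, 1, 4, 8, 7, 10, 9, 6]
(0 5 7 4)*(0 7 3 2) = (0 5 3 2)(4 7) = [5, 1, 0, 2, 7, 3, 6, 4]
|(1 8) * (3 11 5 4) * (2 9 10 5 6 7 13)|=|(1 8)(2 9 10 5 4 3 11 6 7 13)|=10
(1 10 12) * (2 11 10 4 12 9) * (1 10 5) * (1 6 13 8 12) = (1 4)(2 11 5 6 13 8 12 10 9) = [0, 4, 11, 3, 1, 6, 13, 7, 12, 2, 9, 5, 10, 8]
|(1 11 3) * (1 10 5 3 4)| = 3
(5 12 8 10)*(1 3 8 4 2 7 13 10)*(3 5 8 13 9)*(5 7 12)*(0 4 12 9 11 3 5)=(0 4 2 9 5)(1 7 11 3 13 10 8)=[4, 7, 9, 13, 2, 0, 6, 11, 1, 5, 8, 3, 12, 10]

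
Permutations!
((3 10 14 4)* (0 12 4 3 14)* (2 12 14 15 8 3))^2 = (0 2 4 8 10 14 12 15 3)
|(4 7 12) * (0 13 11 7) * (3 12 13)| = 12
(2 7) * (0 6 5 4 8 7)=[6, 1, 0, 3, 8, 4, 5, 2, 7]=(0 6 5 4 8 7 2)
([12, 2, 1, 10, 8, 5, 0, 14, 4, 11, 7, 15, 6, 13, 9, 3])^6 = (3 15 11 9 14 7 10)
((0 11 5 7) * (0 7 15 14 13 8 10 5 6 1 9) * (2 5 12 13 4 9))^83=(0 1 15 9 6 5 4 11 2 14)(8 13 12 10)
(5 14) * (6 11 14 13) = (5 13 6 11 14) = [0, 1, 2, 3, 4, 13, 11, 7, 8, 9, 10, 14, 12, 6, 5]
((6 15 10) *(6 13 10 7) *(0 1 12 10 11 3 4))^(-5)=((0 1 12 10 13 11 3 4)(6 15 7))^(-5)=(0 10 3 1 13 4 12 11)(6 15 7)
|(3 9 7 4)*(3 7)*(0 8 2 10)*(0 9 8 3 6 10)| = |(0 3 8 2)(4 7)(6 10 9)| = 12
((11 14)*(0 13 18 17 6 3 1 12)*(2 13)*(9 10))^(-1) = (0 12 1 3 6 17 18 13 2)(9 10)(11 14)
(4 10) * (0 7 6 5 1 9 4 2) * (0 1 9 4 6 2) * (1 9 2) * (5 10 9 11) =(0 7 1 4 9 6 10)(2 11 5) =[7, 4, 11, 3, 9, 2, 10, 1, 8, 6, 0, 5]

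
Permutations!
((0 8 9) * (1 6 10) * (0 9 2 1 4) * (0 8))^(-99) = ((1 6 10 4 8 2))^(-99) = (1 4)(2 10)(6 8)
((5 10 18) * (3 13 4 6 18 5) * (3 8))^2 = ((3 13 4 6 18 8)(5 10))^2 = (3 4 18)(6 8 13)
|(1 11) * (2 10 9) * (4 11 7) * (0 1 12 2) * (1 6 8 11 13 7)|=24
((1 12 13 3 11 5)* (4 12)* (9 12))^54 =(1 11 13 9)(3 12 4 5)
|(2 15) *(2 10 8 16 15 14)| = 4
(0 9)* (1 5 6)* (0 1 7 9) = (1 5 6 7 9) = [0, 5, 2, 3, 4, 6, 7, 9, 8, 1]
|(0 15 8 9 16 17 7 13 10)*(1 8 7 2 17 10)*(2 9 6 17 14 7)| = 13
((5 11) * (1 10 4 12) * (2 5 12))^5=((1 10 4 2 5 11 12))^5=(1 11 2 10 12 5 4)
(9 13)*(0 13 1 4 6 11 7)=(0 13 9 1 4 6 11 7)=[13, 4, 2, 3, 6, 5, 11, 0, 8, 1, 10, 7, 12, 9]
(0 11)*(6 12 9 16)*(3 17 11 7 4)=(0 7 4 3 17 11)(6 12 9 16)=[7, 1, 2, 17, 3, 5, 12, 4, 8, 16, 10, 0, 9, 13, 14, 15, 6, 11]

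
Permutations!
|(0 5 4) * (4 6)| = 4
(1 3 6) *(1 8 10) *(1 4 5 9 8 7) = (1 3 6 7)(4 5 9 8 10) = [0, 3, 2, 6, 5, 9, 7, 1, 10, 8, 4]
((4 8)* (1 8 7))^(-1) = (1 7 4 8)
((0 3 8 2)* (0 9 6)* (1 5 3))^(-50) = ((0 1 5 3 8 2 9 6))^(-50) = (0 9 8 5)(1 6 2 3)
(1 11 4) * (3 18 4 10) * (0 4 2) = (0 4 1 11 10 3 18 2) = [4, 11, 0, 18, 1, 5, 6, 7, 8, 9, 3, 10, 12, 13, 14, 15, 16, 17, 2]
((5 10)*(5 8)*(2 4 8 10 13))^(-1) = (2 13 5 8 4)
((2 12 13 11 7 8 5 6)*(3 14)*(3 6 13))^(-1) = ((2 12 3 14 6)(5 13 11 7 8))^(-1) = (2 6 14 3 12)(5 8 7 11 13)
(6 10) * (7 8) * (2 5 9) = (2 5 9)(6 10)(7 8) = [0, 1, 5, 3, 4, 9, 10, 8, 7, 2, 6]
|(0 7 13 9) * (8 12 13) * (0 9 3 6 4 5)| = |(0 7 8 12 13 3 6 4 5)| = 9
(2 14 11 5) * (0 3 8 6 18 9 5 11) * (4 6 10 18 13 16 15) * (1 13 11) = [3, 13, 14, 8, 6, 2, 11, 7, 10, 5, 18, 1, 12, 16, 0, 4, 15, 17, 9] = (0 3 8 10 18 9 5 2 14)(1 13 16 15 4 6 11)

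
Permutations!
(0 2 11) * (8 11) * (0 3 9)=[2, 1, 8, 9, 4, 5, 6, 7, 11, 0, 10, 3]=(0 2 8 11 3 9)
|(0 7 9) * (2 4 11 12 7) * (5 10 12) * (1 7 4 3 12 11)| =24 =|(0 2 3 12 4 1 7 9)(5 10 11)|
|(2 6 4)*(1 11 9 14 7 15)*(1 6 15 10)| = 12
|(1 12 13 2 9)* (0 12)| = 6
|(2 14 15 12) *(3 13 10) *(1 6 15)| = 6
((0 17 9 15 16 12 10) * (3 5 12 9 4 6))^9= ((0 17 4 6 3 5 12 10)(9 15 16))^9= (0 17 4 6 3 5 12 10)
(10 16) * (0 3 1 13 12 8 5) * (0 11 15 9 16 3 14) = (0 14)(1 13 12 8 5 11 15 9 16 10 3) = [14, 13, 2, 1, 4, 11, 6, 7, 5, 16, 3, 15, 8, 12, 0, 9, 10]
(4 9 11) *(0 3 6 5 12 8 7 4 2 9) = [3, 1, 9, 6, 0, 12, 5, 4, 7, 11, 10, 2, 8] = (0 3 6 5 12 8 7 4)(2 9 11)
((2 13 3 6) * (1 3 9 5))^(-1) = ((1 3 6 2 13 9 5))^(-1) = (1 5 9 13 2 6 3)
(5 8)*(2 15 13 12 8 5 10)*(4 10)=(2 15 13 12 8 4 10)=[0, 1, 15, 3, 10, 5, 6, 7, 4, 9, 2, 11, 8, 12, 14, 13]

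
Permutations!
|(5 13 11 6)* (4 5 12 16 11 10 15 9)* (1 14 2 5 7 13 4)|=|(1 14 2 5 4 7 13 10 15 9)(6 12 16 11)|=20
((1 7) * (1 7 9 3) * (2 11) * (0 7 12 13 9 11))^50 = ((0 7 12 13 9 3 1 11 2))^50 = (0 3 7 1 12 11 13 2 9)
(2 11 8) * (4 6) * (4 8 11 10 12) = (2 10 12 4 6 8) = [0, 1, 10, 3, 6, 5, 8, 7, 2, 9, 12, 11, 4]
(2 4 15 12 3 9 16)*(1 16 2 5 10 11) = (1 16 5 10 11)(2 4 15 12 3 9) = [0, 16, 4, 9, 15, 10, 6, 7, 8, 2, 11, 1, 3, 13, 14, 12, 5]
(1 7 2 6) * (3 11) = [0, 7, 6, 11, 4, 5, 1, 2, 8, 9, 10, 3] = (1 7 2 6)(3 11)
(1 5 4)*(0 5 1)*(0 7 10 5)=(4 7 10 5)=[0, 1, 2, 3, 7, 4, 6, 10, 8, 9, 5]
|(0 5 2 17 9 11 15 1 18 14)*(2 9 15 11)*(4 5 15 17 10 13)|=|(0 15 1 18 14)(2 10 13 4 5 9)|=30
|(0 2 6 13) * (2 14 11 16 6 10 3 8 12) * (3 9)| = |(0 14 11 16 6 13)(2 10 9 3 8 12)| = 6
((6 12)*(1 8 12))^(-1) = ((1 8 12 6))^(-1) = (1 6 12 8)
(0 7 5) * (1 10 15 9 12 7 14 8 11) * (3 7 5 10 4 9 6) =(0 14 8 11 1 4 9 12 5)(3 7 10 15 6) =[14, 4, 2, 7, 9, 0, 3, 10, 11, 12, 15, 1, 5, 13, 8, 6]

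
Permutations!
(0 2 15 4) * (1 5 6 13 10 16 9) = (0 2 15 4)(1 5 6 13 10 16 9) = [2, 5, 15, 3, 0, 6, 13, 7, 8, 1, 16, 11, 12, 10, 14, 4, 9]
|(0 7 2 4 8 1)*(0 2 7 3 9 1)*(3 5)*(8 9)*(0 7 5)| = |(1 2 4 9)(3 8 7 5)| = 4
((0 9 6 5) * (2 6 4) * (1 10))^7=((0 9 4 2 6 5)(1 10))^7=(0 9 4 2 6 5)(1 10)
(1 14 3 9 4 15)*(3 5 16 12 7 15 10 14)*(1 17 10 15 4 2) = [0, 3, 1, 9, 15, 16, 6, 4, 8, 2, 14, 11, 7, 13, 5, 17, 12, 10] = (1 3 9 2)(4 15 17 10 14 5 16 12 7)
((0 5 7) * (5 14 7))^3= ((0 14 7))^3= (14)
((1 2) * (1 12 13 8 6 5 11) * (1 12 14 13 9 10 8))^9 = ((1 2 14 13)(5 11 12 9 10 8 6))^9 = (1 2 14 13)(5 12 10 6 11 9 8)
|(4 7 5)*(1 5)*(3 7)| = |(1 5 4 3 7)| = 5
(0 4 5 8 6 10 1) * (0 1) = (0 4 5 8 6 10) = [4, 1, 2, 3, 5, 8, 10, 7, 6, 9, 0]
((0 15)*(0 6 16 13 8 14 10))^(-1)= (0 10 14 8 13 16 6 15)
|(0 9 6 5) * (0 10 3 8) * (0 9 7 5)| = |(0 7 5 10 3 8 9 6)| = 8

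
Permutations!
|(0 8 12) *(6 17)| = |(0 8 12)(6 17)| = 6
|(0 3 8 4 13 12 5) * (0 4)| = 12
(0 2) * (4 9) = (0 2)(4 9) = [2, 1, 0, 3, 9, 5, 6, 7, 8, 4]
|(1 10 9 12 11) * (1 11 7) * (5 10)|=|(1 5 10 9 12 7)|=6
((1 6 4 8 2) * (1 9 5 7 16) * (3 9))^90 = (16) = ((1 6 4 8 2 3 9 5 7 16))^90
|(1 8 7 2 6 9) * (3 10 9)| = 8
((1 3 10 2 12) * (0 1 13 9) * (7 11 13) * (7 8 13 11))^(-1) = ((0 1 3 10 2 12 8 13 9))^(-1) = (0 9 13 8 12 2 10 3 1)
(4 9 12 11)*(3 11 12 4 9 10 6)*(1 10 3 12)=(1 10 6 12)(3 11 9 4)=[0, 10, 2, 11, 3, 5, 12, 7, 8, 4, 6, 9, 1]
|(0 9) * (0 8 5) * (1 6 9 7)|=7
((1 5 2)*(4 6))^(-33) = (4 6)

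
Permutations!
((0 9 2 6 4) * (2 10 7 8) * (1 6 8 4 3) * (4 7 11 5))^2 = ((0 9 10 11 5 4)(1 6 3)(2 8))^2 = (0 10 5)(1 3 6)(4 9 11)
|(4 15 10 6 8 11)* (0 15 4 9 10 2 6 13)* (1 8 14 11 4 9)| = 12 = |(0 15 2 6 14 11 1 8 4 9 10 13)|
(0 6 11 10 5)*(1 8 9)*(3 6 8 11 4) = (0 8 9 1 11 10 5)(3 6 4) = [8, 11, 2, 6, 3, 0, 4, 7, 9, 1, 5, 10]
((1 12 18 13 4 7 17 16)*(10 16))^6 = (1 17 13)(4 12 10)(7 18 16)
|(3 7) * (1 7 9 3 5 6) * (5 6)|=6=|(1 7 6)(3 9)|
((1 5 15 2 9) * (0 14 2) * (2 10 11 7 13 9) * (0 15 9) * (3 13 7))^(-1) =((15)(0 14 10 11 3 13)(1 5 9))^(-1) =(15)(0 13 3 11 10 14)(1 9 5)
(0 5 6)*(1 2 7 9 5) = (0 1 2 7 9 5 6) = [1, 2, 7, 3, 4, 6, 0, 9, 8, 5]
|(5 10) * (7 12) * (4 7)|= 6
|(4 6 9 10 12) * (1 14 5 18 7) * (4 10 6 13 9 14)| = 18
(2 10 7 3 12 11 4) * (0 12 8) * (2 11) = [12, 1, 10, 8, 11, 5, 6, 3, 0, 9, 7, 4, 2] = (0 12 2 10 7 3 8)(4 11)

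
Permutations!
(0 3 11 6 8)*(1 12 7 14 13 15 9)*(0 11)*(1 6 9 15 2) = (15)(0 3)(1 12 7 14 13 2)(6 8 11 9) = [3, 12, 1, 0, 4, 5, 8, 14, 11, 6, 10, 9, 7, 2, 13, 15]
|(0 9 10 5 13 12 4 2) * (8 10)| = 9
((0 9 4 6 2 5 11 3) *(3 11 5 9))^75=(11)(0 3)(2 6 4 9)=((11)(0 3)(2 9 4 6))^75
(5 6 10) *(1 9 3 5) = (1 9 3 5 6 10) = [0, 9, 2, 5, 4, 6, 10, 7, 8, 3, 1]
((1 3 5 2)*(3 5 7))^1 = ((1 5 2)(3 7))^1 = (1 5 2)(3 7)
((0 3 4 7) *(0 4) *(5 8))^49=((0 3)(4 7)(5 8))^49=(0 3)(4 7)(5 8)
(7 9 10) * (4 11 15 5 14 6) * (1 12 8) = [0, 12, 2, 3, 11, 14, 4, 9, 1, 10, 7, 15, 8, 13, 6, 5] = (1 12 8)(4 11 15 5 14 6)(7 9 10)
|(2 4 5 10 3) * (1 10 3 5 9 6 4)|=|(1 10 5 3 2)(4 9 6)|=15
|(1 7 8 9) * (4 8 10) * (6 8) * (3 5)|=14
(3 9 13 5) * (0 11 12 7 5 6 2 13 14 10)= (0 11 12 7 5 3 9 14 10)(2 13 6)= [11, 1, 13, 9, 4, 3, 2, 5, 8, 14, 0, 12, 7, 6, 10]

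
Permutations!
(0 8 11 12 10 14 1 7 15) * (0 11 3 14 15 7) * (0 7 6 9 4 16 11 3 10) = (0 8 10 15 3 14 1 7 6 9 4 16 11 12) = [8, 7, 2, 14, 16, 5, 9, 6, 10, 4, 15, 12, 0, 13, 1, 3, 11]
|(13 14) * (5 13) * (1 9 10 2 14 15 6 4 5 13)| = |(1 9 10 2 14 13 15 6 4 5)| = 10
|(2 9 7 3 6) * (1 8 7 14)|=|(1 8 7 3 6 2 9 14)|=8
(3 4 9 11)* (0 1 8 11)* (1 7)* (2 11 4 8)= (0 7 1 2 11 3 8 4 9)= [7, 2, 11, 8, 9, 5, 6, 1, 4, 0, 10, 3]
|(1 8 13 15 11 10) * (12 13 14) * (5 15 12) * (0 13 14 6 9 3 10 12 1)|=|(0 13 1 8 6 9 3 10)(5 15 11 12 14)|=40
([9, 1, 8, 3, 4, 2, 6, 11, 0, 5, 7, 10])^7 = (0 5 8 9 2)(7 11 10)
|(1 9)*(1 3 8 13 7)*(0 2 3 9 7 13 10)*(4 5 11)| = |(13)(0 2 3 8 10)(1 7)(4 5 11)| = 30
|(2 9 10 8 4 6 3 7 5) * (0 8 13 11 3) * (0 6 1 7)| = 12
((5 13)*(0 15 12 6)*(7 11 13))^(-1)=(0 6 12 15)(5 13 11 7)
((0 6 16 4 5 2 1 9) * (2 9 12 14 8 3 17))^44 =(0 16 5)(1 14 3 2 12 8 17)(4 9 6)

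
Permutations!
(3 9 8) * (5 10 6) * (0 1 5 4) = (0 1 5 10 6 4)(3 9 8) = [1, 5, 2, 9, 0, 10, 4, 7, 3, 8, 6]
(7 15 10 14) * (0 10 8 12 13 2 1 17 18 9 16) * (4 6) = [10, 17, 1, 3, 6, 5, 4, 15, 12, 16, 14, 11, 13, 2, 7, 8, 0, 18, 9] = (0 10 14 7 15 8 12 13 2 1 17 18 9 16)(4 6)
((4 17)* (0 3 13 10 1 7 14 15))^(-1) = (0 15 14 7 1 10 13 3)(4 17)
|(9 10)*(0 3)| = 2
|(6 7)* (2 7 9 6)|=2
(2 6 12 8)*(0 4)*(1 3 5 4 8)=(0 8 2 6 12 1 3 5 4)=[8, 3, 6, 5, 0, 4, 12, 7, 2, 9, 10, 11, 1]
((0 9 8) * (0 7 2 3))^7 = ((0 9 8 7 2 3))^7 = (0 9 8 7 2 3)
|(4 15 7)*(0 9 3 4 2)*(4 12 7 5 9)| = 9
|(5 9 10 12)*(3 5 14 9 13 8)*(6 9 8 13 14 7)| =20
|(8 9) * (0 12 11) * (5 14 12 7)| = |(0 7 5 14 12 11)(8 9)| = 6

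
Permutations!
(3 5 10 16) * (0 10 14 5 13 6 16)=(0 10)(3 13 6 16)(5 14)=[10, 1, 2, 13, 4, 14, 16, 7, 8, 9, 0, 11, 12, 6, 5, 15, 3]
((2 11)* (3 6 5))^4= ((2 11)(3 6 5))^4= (11)(3 6 5)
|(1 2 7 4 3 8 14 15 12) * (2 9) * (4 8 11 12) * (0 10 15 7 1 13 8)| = |(0 10 15 4 3 11 12 13 8 14 7)(1 9 2)| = 33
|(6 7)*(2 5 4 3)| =4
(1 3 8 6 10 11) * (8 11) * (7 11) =(1 3 7 11)(6 10 8) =[0, 3, 2, 7, 4, 5, 10, 11, 6, 9, 8, 1]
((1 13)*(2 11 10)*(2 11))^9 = (1 13)(10 11)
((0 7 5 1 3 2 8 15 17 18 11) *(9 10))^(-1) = ((0 7 5 1 3 2 8 15 17 18 11)(9 10))^(-1) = (0 11 18 17 15 8 2 3 1 5 7)(9 10)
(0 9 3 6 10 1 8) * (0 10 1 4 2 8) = (0 9 3 6 1)(2 8 10 4) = [9, 0, 8, 6, 2, 5, 1, 7, 10, 3, 4]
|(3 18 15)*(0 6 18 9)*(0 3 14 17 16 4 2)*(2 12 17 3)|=8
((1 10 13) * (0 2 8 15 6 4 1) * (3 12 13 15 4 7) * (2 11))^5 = (0 1 3 2 15 13 4 7 11 10 12 8 6)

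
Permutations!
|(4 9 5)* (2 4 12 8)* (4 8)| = 4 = |(2 8)(4 9 5 12)|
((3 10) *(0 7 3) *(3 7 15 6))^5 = (15)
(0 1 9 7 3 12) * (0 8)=(0 1 9 7 3 12 8)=[1, 9, 2, 12, 4, 5, 6, 3, 0, 7, 10, 11, 8]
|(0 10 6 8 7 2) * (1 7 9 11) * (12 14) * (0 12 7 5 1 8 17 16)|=60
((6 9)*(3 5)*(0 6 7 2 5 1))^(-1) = (0 1 3 5 2 7 9 6)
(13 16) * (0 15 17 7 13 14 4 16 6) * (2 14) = (0 15 17 7 13 6)(2 14 4 16) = [15, 1, 14, 3, 16, 5, 0, 13, 8, 9, 10, 11, 12, 6, 4, 17, 2, 7]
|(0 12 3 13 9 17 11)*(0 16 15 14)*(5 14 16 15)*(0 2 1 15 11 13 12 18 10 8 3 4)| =42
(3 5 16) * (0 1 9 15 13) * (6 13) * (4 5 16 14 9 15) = (0 1 15 6 13)(3 16)(4 5 14 9) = [1, 15, 2, 16, 5, 14, 13, 7, 8, 4, 10, 11, 12, 0, 9, 6, 3]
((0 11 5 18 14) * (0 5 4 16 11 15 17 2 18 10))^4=((0 15 17 2 18 14 5 10)(4 16 11))^4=(0 18)(2 10)(4 16 11)(5 17)(14 15)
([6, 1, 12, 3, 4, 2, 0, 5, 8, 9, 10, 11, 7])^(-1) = (0 6)(2 5 7 12)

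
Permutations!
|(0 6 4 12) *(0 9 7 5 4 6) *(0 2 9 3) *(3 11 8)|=|(0 2 9 7 5 4 12 11 8 3)|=10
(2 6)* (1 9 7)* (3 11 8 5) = (1 9 7)(2 6)(3 11 8 5) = [0, 9, 6, 11, 4, 3, 2, 1, 5, 7, 10, 8]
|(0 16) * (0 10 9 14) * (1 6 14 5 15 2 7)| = 11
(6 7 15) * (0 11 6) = (0 11 6 7 15) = [11, 1, 2, 3, 4, 5, 7, 15, 8, 9, 10, 6, 12, 13, 14, 0]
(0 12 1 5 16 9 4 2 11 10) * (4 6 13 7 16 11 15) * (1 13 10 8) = [12, 5, 15, 3, 2, 11, 10, 16, 1, 6, 0, 8, 13, 7, 14, 4, 9] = (0 12 13 7 16 9 6 10)(1 5 11 8)(2 15 4)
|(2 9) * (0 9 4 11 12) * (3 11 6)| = 8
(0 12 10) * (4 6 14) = (0 12 10)(4 6 14) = [12, 1, 2, 3, 6, 5, 14, 7, 8, 9, 0, 11, 10, 13, 4]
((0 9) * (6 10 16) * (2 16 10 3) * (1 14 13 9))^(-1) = (0 9 13 14 1)(2 3 6 16)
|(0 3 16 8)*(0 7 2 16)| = 4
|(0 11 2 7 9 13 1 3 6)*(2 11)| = 8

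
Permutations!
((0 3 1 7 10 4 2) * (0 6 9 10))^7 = ((0 3 1 7)(2 6 9 10 4))^7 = (0 7 1 3)(2 9 4 6 10)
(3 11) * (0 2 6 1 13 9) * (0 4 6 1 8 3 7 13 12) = (0 2 1 12)(3 11 7 13 9 4 6 8) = [2, 12, 1, 11, 6, 5, 8, 13, 3, 4, 10, 7, 0, 9]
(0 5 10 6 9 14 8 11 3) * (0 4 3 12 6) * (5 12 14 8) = (0 12 6 9 8 11 14 5 10)(3 4) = [12, 1, 2, 4, 3, 10, 9, 7, 11, 8, 0, 14, 6, 13, 5]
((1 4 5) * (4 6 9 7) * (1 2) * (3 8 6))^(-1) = (1 2 5 4 7 9 6 8 3)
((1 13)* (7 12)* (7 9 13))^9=((1 7 12 9 13))^9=(1 13 9 12 7)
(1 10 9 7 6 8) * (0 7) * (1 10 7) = [1, 7, 2, 3, 4, 5, 8, 6, 10, 0, 9] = (0 1 7 6 8 10 9)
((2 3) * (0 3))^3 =(3)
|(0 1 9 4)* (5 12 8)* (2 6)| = 12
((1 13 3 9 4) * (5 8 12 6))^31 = (1 13 3 9 4)(5 6 12 8)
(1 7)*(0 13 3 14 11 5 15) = (0 13 3 14 11 5 15)(1 7) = [13, 7, 2, 14, 4, 15, 6, 1, 8, 9, 10, 5, 12, 3, 11, 0]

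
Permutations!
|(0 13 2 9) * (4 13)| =5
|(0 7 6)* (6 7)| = |(7)(0 6)| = 2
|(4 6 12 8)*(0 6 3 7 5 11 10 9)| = |(0 6 12 8 4 3 7 5 11 10 9)| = 11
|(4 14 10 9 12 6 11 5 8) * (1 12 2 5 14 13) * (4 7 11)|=40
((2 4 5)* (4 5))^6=(5)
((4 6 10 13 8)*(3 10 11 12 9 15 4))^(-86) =((3 10 13 8)(4 6 11 12 9 15))^(-86) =(3 13)(4 9 11)(6 15 12)(8 10)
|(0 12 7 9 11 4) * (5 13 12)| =|(0 5 13 12 7 9 11 4)| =8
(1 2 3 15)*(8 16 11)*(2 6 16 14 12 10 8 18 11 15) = (1 6 16 15)(2 3)(8 14 12 10)(11 18) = [0, 6, 3, 2, 4, 5, 16, 7, 14, 9, 8, 18, 10, 13, 12, 1, 15, 17, 11]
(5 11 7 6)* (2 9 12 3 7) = [0, 1, 9, 7, 4, 11, 5, 6, 8, 12, 10, 2, 3] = (2 9 12 3 7 6 5 11)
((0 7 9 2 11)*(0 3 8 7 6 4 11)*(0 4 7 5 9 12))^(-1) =(0 12 7 6)(2 9 5 8 3 11 4)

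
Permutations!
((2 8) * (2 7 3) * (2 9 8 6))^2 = (3 8)(7 9)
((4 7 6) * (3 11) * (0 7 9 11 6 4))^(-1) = ((0 7 4 9 11 3 6))^(-1) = (0 6 3 11 9 4 7)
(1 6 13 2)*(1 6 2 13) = (13)(1 2 6) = [0, 2, 6, 3, 4, 5, 1, 7, 8, 9, 10, 11, 12, 13]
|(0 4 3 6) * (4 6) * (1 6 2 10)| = 10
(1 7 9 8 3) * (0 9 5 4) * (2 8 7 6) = (0 9 7 5 4)(1 6 2 8 3) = [9, 6, 8, 1, 0, 4, 2, 5, 3, 7]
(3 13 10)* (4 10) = (3 13 4 10) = [0, 1, 2, 13, 10, 5, 6, 7, 8, 9, 3, 11, 12, 4]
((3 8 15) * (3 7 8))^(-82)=((7 8 15))^(-82)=(7 15 8)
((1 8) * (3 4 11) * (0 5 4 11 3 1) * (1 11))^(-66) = ((11)(0 5 4 3 1 8))^(-66) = (11)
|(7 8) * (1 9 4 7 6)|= 6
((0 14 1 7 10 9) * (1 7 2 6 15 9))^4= ((0 14 7 10 1 2 6 15 9))^4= (0 1 9 10 15 7 6 14 2)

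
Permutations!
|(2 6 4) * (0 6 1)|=5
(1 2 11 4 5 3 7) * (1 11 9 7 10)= [0, 2, 9, 10, 5, 3, 6, 11, 8, 7, 1, 4]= (1 2 9 7 11 4 5 3 10)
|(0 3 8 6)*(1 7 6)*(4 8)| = 7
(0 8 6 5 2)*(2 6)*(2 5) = (0 8 5 6 2) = [8, 1, 0, 3, 4, 6, 2, 7, 5]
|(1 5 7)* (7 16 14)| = 5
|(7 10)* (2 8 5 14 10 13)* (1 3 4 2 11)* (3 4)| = |(1 4 2 8 5 14 10 7 13 11)| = 10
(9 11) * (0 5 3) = [5, 1, 2, 0, 4, 3, 6, 7, 8, 11, 10, 9] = (0 5 3)(9 11)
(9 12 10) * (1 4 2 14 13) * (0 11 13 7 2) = (0 11 13 1 4)(2 14 7)(9 12 10) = [11, 4, 14, 3, 0, 5, 6, 2, 8, 12, 9, 13, 10, 1, 7]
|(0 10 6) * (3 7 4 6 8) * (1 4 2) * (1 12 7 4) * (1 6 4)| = |(0 10 8 3 1 6)(2 12 7)| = 6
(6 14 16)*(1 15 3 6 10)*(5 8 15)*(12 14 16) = (1 5 8 15 3 6 16 10)(12 14) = [0, 5, 2, 6, 4, 8, 16, 7, 15, 9, 1, 11, 14, 13, 12, 3, 10]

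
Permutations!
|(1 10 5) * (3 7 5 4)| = |(1 10 4 3 7 5)| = 6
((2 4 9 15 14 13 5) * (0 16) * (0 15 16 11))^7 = ((0 11)(2 4 9 16 15 14 13 5))^7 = (0 11)(2 5 13 14 15 16 9 4)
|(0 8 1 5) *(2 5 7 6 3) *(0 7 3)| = |(0 8 1 3 2 5 7 6)| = 8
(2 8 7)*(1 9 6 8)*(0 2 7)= (0 2 1 9 6 8)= [2, 9, 1, 3, 4, 5, 8, 7, 0, 6]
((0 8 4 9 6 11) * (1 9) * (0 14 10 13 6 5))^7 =((0 8 4 1 9 5)(6 11 14 10 13))^7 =(0 8 4 1 9 5)(6 14 13 11 10)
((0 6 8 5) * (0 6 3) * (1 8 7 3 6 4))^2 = ((0 6 7 3)(1 8 5 4))^2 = (0 7)(1 5)(3 6)(4 8)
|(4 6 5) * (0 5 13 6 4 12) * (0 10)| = 4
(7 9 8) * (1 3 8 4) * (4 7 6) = (1 3 8 6 4)(7 9) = [0, 3, 2, 8, 1, 5, 4, 9, 6, 7]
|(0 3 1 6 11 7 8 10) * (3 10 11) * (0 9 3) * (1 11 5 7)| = 21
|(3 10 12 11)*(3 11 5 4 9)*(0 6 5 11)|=|(0 6 5 4 9 3 10 12 11)|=9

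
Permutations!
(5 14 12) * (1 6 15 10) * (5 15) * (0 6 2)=(0 6 5 14 12 15 10 1 2)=[6, 2, 0, 3, 4, 14, 5, 7, 8, 9, 1, 11, 15, 13, 12, 10]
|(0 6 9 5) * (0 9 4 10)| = 4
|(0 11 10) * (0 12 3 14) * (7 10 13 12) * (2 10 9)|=12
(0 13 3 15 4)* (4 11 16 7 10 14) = [13, 1, 2, 15, 0, 5, 6, 10, 8, 9, 14, 16, 12, 3, 4, 11, 7] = (0 13 3 15 11 16 7 10 14 4)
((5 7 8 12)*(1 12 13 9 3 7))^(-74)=((1 12 5)(3 7 8 13 9))^(-74)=(1 12 5)(3 7 8 13 9)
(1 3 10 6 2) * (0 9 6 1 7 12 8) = [9, 3, 7, 10, 4, 5, 2, 12, 0, 6, 1, 11, 8] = (0 9 6 2 7 12 8)(1 3 10)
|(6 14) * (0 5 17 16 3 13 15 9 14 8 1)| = 12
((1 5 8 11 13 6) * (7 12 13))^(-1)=(1 6 13 12 7 11 8 5)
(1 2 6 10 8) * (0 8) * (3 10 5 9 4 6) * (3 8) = [3, 2, 8, 10, 6, 9, 5, 7, 1, 4, 0] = (0 3 10)(1 2 8)(4 6 5 9)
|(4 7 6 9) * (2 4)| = 5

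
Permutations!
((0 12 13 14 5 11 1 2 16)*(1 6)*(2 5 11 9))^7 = ((0 12 13 14 11 6 1 5 9 2 16))^7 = (0 5 14 16 1 13 2 6 12 9 11)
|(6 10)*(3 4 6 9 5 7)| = |(3 4 6 10 9 5 7)| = 7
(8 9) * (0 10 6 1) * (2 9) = [10, 0, 9, 3, 4, 5, 1, 7, 2, 8, 6] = (0 10 6 1)(2 9 8)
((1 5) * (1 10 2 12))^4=(1 12 2 10 5)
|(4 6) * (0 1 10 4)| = |(0 1 10 4 6)| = 5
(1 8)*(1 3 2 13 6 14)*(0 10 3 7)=(0 10 3 2 13 6 14 1 8 7)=[10, 8, 13, 2, 4, 5, 14, 0, 7, 9, 3, 11, 12, 6, 1]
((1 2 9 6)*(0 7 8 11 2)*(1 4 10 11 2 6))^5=(0 1 9 2 8 7)(4 10 11 6)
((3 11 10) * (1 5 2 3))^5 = (1 10 11 3 2 5)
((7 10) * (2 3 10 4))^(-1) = (2 4 7 10 3)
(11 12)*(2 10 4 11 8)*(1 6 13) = (1 6 13)(2 10 4 11 12 8) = [0, 6, 10, 3, 11, 5, 13, 7, 2, 9, 4, 12, 8, 1]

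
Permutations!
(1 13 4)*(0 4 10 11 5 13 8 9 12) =[4, 8, 2, 3, 1, 13, 6, 7, 9, 12, 11, 5, 0, 10] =(0 4 1 8 9 12)(5 13 10 11)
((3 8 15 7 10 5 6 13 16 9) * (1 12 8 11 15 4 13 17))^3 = ((1 12 8 4 13 16 9 3 11 15 7 10 5 6 17))^3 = (1 4 9 15 5)(3 7 6 12 13)(8 16 11 10 17)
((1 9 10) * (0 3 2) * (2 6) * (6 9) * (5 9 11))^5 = ((0 3 11 5 9 10 1 6 2))^5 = (0 10 3 1 11 6 5 2 9)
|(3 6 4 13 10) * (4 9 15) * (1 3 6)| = 6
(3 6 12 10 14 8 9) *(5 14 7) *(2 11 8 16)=(2 11 8 9 3 6 12 10 7 5 14 16)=[0, 1, 11, 6, 4, 14, 12, 5, 9, 3, 7, 8, 10, 13, 16, 15, 2]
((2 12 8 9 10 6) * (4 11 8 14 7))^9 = ((2 12 14 7 4 11 8 9 10 6))^9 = (2 6 10 9 8 11 4 7 14 12)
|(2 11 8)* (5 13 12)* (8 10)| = 12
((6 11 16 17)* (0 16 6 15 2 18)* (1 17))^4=(0 15 16 2 1 18 17)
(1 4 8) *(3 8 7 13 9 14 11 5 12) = (1 4 7 13 9 14 11 5 12 3 8) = [0, 4, 2, 8, 7, 12, 6, 13, 1, 14, 10, 5, 3, 9, 11]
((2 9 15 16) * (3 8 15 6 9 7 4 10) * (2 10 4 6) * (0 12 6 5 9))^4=((0 12 6)(2 7 5 9)(3 8 15 16 10))^4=(0 12 6)(3 10 16 15 8)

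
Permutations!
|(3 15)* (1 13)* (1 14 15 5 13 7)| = 10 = |(1 7)(3 5 13 14 15)|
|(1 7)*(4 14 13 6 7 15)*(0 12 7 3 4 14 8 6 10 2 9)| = 20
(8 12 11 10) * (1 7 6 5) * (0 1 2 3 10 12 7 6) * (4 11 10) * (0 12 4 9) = (0 1 6 5 2 3 9)(4 11)(7 12 10 8) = [1, 6, 3, 9, 11, 2, 5, 12, 7, 0, 8, 4, 10]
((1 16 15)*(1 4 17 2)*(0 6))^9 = ((0 6)(1 16 15 4 17 2))^9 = (0 6)(1 4)(2 15)(16 17)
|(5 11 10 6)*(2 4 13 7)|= |(2 4 13 7)(5 11 10 6)|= 4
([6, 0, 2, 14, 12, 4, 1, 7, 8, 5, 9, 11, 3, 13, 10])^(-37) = [1, 6, 2, 4, 9, 10, 0, 7, 8, 14, 3, 11, 5, 13, 12]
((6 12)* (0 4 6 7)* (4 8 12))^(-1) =((0 8 12 7)(4 6))^(-1) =(0 7 12 8)(4 6)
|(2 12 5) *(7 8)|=|(2 12 5)(7 8)|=6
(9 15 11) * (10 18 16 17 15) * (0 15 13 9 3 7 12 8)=[15, 1, 2, 7, 4, 5, 6, 12, 0, 10, 18, 3, 8, 9, 14, 11, 17, 13, 16]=(0 15 11 3 7 12 8)(9 10 18 16 17 13)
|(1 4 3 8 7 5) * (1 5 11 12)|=7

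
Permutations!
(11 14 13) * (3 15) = (3 15)(11 14 13) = [0, 1, 2, 15, 4, 5, 6, 7, 8, 9, 10, 14, 12, 11, 13, 3]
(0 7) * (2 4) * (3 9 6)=(0 7)(2 4)(3 9 6)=[7, 1, 4, 9, 2, 5, 3, 0, 8, 6]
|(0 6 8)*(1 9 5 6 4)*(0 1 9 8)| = |(0 4 9 5 6)(1 8)| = 10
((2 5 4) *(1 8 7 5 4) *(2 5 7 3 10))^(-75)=((1 8 3 10 2 4 5))^(-75)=(1 3 2 5 8 10 4)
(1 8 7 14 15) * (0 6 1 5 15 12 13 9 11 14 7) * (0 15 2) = (0 6 1 8 15 5 2)(9 11 14 12 13) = [6, 8, 0, 3, 4, 2, 1, 7, 15, 11, 10, 14, 13, 9, 12, 5]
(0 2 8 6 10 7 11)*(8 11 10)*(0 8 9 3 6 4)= (0 2 11 8 4)(3 6 9)(7 10)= [2, 1, 11, 6, 0, 5, 9, 10, 4, 3, 7, 8]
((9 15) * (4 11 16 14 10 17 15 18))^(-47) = (4 9 17 14 11 18 15 10 16)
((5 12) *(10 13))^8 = (13)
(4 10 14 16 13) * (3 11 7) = (3 11 7)(4 10 14 16 13) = [0, 1, 2, 11, 10, 5, 6, 3, 8, 9, 14, 7, 12, 4, 16, 15, 13]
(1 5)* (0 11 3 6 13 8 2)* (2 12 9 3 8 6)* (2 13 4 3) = (0 11 8 12 9 2)(1 5)(3 13 6 4) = [11, 5, 0, 13, 3, 1, 4, 7, 12, 2, 10, 8, 9, 6]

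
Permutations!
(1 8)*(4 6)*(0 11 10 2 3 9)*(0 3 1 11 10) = (0 10 2 1 8 11)(3 9)(4 6) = [10, 8, 1, 9, 6, 5, 4, 7, 11, 3, 2, 0]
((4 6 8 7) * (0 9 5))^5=(0 5 9)(4 6 8 7)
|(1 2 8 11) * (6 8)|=|(1 2 6 8 11)|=5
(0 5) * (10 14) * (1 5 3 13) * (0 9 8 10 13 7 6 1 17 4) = (0 3 7 6 1 5 9 8 10 14 13 17 4) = [3, 5, 2, 7, 0, 9, 1, 6, 10, 8, 14, 11, 12, 17, 13, 15, 16, 4]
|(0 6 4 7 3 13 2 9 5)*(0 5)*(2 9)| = 7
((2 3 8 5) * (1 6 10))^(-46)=((1 6 10)(2 3 8 5))^(-46)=(1 10 6)(2 8)(3 5)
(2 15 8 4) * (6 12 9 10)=(2 15 8 4)(6 12 9 10)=[0, 1, 15, 3, 2, 5, 12, 7, 4, 10, 6, 11, 9, 13, 14, 8]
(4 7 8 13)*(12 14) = [0, 1, 2, 3, 7, 5, 6, 8, 13, 9, 10, 11, 14, 4, 12] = (4 7 8 13)(12 14)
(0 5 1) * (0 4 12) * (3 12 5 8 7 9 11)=(0 8 7 9 11 3 12)(1 4 5)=[8, 4, 2, 12, 5, 1, 6, 9, 7, 11, 10, 3, 0]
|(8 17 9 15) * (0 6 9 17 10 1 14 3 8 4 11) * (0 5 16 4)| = |(17)(0 6 9 15)(1 14 3 8 10)(4 11 5 16)| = 20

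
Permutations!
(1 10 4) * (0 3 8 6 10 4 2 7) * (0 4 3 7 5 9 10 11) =(0 7 4 1 3 8 6 11)(2 5 9 10) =[7, 3, 5, 8, 1, 9, 11, 4, 6, 10, 2, 0]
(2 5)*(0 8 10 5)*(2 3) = (0 8 10 5 3 2) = [8, 1, 0, 2, 4, 3, 6, 7, 10, 9, 5]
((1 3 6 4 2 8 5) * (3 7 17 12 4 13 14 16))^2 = ((1 7 17 12 4 2 8 5)(3 6 13 14 16))^2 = (1 17 4 8)(2 5 7 12)(3 13 16 6 14)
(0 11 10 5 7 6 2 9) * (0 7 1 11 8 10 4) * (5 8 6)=(0 6 2 9 7 5 1 11 4)(8 10)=[6, 11, 9, 3, 0, 1, 2, 5, 10, 7, 8, 4]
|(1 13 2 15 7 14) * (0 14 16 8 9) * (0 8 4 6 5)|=|(0 14 1 13 2 15 7 16 4 6 5)(8 9)|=22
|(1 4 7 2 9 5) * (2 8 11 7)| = |(1 4 2 9 5)(7 8 11)| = 15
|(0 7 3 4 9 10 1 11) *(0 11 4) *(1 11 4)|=|(0 7 3)(4 9 10 11)|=12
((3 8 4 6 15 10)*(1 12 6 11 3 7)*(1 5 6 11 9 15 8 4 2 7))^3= (1 3 15 12 4 10 11 9)(2 6 7 8 5)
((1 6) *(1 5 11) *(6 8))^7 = ((1 8 6 5 11))^7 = (1 6 11 8 5)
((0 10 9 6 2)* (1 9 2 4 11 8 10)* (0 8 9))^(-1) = ((0 1)(2 8 10)(4 11 9 6))^(-1) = (0 1)(2 10 8)(4 6 9 11)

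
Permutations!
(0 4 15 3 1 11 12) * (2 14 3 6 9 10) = (0 4 15 6 9 10 2 14 3 1 11 12) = [4, 11, 14, 1, 15, 5, 9, 7, 8, 10, 2, 12, 0, 13, 3, 6]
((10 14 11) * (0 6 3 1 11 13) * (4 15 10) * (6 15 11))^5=(15)(1 3 6)(4 11)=((0 15 10 14 13)(1 6 3)(4 11))^5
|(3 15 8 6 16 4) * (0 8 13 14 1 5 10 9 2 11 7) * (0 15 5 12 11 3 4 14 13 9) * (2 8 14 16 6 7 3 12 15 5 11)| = 18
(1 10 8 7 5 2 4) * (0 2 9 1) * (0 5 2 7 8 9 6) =(0 7 2 4 5 6)(1 10 9) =[7, 10, 4, 3, 5, 6, 0, 2, 8, 1, 9]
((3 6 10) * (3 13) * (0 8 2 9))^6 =(0 2)(3 10)(6 13)(8 9)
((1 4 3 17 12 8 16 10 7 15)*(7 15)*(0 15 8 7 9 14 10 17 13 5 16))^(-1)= (0 8 10 14 9 7 12 17 16 5 13 3 4 1 15)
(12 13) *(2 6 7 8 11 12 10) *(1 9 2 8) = (1 9 2 6 7)(8 11 12 13 10) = [0, 9, 6, 3, 4, 5, 7, 1, 11, 2, 8, 12, 13, 10]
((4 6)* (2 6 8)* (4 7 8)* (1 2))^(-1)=(1 8 7 6 2)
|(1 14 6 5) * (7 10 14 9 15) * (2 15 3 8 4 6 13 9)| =13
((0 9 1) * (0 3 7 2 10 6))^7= ((0 9 1 3 7 2 10 6))^7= (0 6 10 2 7 3 1 9)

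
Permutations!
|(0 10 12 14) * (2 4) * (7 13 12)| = |(0 10 7 13 12 14)(2 4)| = 6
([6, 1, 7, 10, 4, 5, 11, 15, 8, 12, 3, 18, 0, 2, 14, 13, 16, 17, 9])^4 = [9, 1, 2, 3, 4, 5, 12, 7, 8, 11, 10, 0, 18, 13, 14, 15, 16, 17, 6]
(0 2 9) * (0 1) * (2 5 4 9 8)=(0 5 4 9 1)(2 8)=[5, 0, 8, 3, 9, 4, 6, 7, 2, 1]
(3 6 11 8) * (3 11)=(3 6)(8 11)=[0, 1, 2, 6, 4, 5, 3, 7, 11, 9, 10, 8]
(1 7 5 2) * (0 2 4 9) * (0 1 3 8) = (0 2 3 8)(1 7 5 4 9) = [2, 7, 3, 8, 9, 4, 6, 5, 0, 1]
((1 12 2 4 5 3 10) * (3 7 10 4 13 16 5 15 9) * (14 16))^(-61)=((1 12 2 13 14 16 5 7 10)(3 4 15 9))^(-61)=(1 2 14 5 10 12 13 16 7)(3 9 15 4)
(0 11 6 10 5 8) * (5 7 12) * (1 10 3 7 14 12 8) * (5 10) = [11, 5, 2, 7, 4, 1, 3, 8, 0, 9, 14, 6, 10, 13, 12] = (0 11 6 3 7 8)(1 5)(10 14 12)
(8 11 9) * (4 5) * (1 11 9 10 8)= [0, 11, 2, 3, 5, 4, 6, 7, 9, 1, 8, 10]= (1 11 10 8 9)(4 5)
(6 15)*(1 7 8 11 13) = [0, 7, 2, 3, 4, 5, 15, 8, 11, 9, 10, 13, 12, 1, 14, 6] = (1 7 8 11 13)(6 15)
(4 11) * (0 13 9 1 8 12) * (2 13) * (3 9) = (0 2 13 3 9 1 8 12)(4 11) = [2, 8, 13, 9, 11, 5, 6, 7, 12, 1, 10, 4, 0, 3]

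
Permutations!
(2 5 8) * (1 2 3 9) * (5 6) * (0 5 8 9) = (0 5 9 1 2 6 8 3) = [5, 2, 6, 0, 4, 9, 8, 7, 3, 1]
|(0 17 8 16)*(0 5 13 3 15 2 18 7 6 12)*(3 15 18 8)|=42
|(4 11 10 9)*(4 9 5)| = 4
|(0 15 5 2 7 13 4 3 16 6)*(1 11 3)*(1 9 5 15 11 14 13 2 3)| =22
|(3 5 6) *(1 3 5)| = |(1 3)(5 6)| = 2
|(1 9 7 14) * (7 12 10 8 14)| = 6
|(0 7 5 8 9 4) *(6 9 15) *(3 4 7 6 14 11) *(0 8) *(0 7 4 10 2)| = |(0 6 9 4 8 15 14 11 3 10 2)(5 7)| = 22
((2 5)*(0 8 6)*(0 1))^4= (8)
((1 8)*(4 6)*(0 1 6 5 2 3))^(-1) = (0 3 2 5 4 6 8 1)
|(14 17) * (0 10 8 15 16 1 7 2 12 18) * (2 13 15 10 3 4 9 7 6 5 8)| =|(0 3 4 9 7 13 15 16 1 6 5 8 10 2 12 18)(14 17)| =16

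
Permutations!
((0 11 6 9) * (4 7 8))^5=(0 11 6 9)(4 8 7)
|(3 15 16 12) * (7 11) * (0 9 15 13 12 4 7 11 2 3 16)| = 21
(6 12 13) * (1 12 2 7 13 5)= (1 12 5)(2 7 13 6)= [0, 12, 7, 3, 4, 1, 2, 13, 8, 9, 10, 11, 5, 6]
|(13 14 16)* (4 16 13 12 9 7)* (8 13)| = |(4 16 12 9 7)(8 13 14)| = 15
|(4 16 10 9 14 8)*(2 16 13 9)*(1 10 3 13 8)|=8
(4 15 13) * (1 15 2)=(1 15 13 4 2)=[0, 15, 1, 3, 2, 5, 6, 7, 8, 9, 10, 11, 12, 4, 14, 13]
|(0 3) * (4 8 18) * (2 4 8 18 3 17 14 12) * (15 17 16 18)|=|(0 16 18 8 3)(2 4 15 17 14 12)|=30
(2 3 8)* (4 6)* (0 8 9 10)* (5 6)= (0 8 2 3 9 10)(4 5 6)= [8, 1, 3, 9, 5, 6, 4, 7, 2, 10, 0]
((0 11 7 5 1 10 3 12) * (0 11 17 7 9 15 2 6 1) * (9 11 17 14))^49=((0 14 9 15 2 6 1 10 3 12 17 7 5))^49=(0 17 10 2 14 7 3 6 9 5 12 1 15)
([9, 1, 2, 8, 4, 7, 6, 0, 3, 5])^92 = (9)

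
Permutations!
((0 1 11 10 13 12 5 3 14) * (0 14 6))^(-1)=(14)(0 6 3 5 12 13 10 11 1)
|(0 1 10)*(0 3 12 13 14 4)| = 8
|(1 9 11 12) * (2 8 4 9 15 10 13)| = |(1 15 10 13 2 8 4 9 11 12)| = 10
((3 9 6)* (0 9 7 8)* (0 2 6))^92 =(9)(2 3 8 6 7)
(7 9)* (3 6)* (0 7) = (0 7 9)(3 6) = [7, 1, 2, 6, 4, 5, 3, 9, 8, 0]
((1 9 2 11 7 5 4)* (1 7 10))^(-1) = ((1 9 2 11 10)(4 7 5))^(-1) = (1 10 11 2 9)(4 5 7)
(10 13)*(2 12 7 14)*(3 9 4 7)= [0, 1, 12, 9, 7, 5, 6, 14, 8, 4, 13, 11, 3, 10, 2]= (2 12 3 9 4 7 14)(10 13)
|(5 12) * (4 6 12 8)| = 5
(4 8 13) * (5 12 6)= (4 8 13)(5 12 6)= [0, 1, 2, 3, 8, 12, 5, 7, 13, 9, 10, 11, 6, 4]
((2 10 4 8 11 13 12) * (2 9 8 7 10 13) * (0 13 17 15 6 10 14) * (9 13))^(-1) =(0 14 7 4 10 6 15 17 2 11 8 9)(12 13)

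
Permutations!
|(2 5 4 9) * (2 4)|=2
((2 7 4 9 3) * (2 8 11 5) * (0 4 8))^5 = ((0 4 9 3)(2 7 8 11 5))^5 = (11)(0 4 9 3)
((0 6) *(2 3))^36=((0 6)(2 3))^36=(6)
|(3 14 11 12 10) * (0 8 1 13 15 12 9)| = |(0 8 1 13 15 12 10 3 14 11 9)| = 11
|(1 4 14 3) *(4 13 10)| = |(1 13 10 4 14 3)| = 6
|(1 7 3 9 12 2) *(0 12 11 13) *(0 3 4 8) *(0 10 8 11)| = |(0 12 2 1 7 4 11 13 3 9)(8 10)| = 10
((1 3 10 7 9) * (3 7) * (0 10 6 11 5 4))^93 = (0 3 11 4 10 6 5)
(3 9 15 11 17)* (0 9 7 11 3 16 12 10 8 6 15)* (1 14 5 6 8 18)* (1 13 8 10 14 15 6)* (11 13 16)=(0 9)(1 15 3 7 13 8 10 18 16 12 14 5)(11 17)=[9, 15, 2, 7, 4, 1, 6, 13, 10, 0, 18, 17, 14, 8, 5, 3, 12, 11, 16]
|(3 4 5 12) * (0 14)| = |(0 14)(3 4 5 12)| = 4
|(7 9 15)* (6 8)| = 6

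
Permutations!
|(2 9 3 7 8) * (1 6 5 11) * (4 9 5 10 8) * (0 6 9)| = 12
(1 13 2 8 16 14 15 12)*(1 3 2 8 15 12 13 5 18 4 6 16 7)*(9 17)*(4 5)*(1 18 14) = [0, 4, 15, 2, 6, 14, 16, 18, 7, 17, 10, 11, 3, 8, 12, 13, 1, 9, 5] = (1 4 6 16)(2 15 13 8 7 18 5 14 12 3)(9 17)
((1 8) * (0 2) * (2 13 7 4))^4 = (0 2 4 7 13)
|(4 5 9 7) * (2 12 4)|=|(2 12 4 5 9 7)|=6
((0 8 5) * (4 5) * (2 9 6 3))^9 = ((0 8 4 5)(2 9 6 3))^9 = (0 8 4 5)(2 9 6 3)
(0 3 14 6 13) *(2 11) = (0 3 14 6 13)(2 11) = [3, 1, 11, 14, 4, 5, 13, 7, 8, 9, 10, 2, 12, 0, 6]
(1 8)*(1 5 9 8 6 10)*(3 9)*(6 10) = (1 10)(3 9 8 5) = [0, 10, 2, 9, 4, 3, 6, 7, 5, 8, 1]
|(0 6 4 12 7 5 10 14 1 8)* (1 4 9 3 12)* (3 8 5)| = |(0 6 9 8)(1 5 10 14 4)(3 12 7)| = 60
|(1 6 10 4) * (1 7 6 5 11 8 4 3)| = 9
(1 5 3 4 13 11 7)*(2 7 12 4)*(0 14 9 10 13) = (0 14 9 10 13 11 12 4)(1 5 3 2 7) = [14, 5, 7, 2, 0, 3, 6, 1, 8, 10, 13, 12, 4, 11, 9]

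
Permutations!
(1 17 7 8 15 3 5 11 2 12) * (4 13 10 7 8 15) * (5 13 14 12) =(1 17 8 4 14 12)(2 5 11)(3 13 10 7 15) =[0, 17, 5, 13, 14, 11, 6, 15, 4, 9, 7, 2, 1, 10, 12, 3, 16, 8]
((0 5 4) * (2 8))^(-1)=(0 4 5)(2 8)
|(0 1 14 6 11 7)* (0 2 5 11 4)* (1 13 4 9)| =12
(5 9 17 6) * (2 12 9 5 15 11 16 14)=(2 12 9 17 6 15 11 16 14)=[0, 1, 12, 3, 4, 5, 15, 7, 8, 17, 10, 16, 9, 13, 2, 11, 14, 6]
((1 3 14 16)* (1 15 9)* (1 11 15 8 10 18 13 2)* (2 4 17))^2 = (1 14 8 18 4 2 3 16 10 13 17)(9 15 11)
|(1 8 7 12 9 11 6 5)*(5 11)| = |(1 8 7 12 9 5)(6 11)| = 6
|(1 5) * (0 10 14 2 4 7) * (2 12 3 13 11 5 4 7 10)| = 9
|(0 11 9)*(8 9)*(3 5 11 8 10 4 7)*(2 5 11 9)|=5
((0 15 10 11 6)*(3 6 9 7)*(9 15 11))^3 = (0 10 3 11 9 6 15 7)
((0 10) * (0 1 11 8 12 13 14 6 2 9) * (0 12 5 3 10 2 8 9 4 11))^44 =(0 4 9 13 6 5 10)(1 2 11 12 14 8 3)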